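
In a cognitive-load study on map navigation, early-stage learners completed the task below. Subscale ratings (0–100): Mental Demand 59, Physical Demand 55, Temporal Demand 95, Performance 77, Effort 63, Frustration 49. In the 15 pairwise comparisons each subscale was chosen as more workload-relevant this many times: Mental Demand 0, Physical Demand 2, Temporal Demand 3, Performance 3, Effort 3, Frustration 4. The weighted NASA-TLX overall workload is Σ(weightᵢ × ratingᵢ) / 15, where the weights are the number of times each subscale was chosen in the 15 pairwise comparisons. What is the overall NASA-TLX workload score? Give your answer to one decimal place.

The tallies are the weights (they sum to 15).
Weighted sum = 0·59 + 2·55 + 3·95 + 3·77 + 3·63 + 4·49
            = 0 + 110 + 285 + 231 + 189 + 196 = 1011.
Overall workload = 1011 / 15 = 67.4000 ≈ 67.4.

67.4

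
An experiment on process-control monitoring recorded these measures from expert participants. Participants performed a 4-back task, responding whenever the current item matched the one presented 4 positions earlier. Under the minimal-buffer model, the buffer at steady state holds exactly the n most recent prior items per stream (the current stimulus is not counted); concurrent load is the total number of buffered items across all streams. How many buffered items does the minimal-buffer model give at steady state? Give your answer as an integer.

The buffer holds the 4 most recent prior items.
Steady-state concurrent load = 4 items.

4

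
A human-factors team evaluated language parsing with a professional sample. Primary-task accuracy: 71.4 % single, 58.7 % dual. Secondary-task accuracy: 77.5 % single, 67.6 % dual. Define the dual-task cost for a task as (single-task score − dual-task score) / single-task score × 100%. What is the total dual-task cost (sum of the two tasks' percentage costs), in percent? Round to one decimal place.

30.6

Primary cost = (71.4 − 58.7) / 71.4 × 100% = 17.7871%.
Secondary cost = (77.5 − 67.6) / 77.5 × 100% = 12.7742%.
Total = 17.7871% + 12.7742% = 30.5613% ≈ 30.6%.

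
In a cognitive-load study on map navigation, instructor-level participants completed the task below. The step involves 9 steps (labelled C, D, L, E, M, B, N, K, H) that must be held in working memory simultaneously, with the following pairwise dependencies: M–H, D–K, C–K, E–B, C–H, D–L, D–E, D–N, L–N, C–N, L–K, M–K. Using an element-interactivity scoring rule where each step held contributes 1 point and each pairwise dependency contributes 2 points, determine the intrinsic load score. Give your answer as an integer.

33

Count of steps held simultaneously: 9.
Count of pairwise dependencies listed: 12.
Element contribution: 9 × 1 = 9.
Interaction contribution: 12 × 2 = 24.
Intrinsic load = 9 + 24 = 33.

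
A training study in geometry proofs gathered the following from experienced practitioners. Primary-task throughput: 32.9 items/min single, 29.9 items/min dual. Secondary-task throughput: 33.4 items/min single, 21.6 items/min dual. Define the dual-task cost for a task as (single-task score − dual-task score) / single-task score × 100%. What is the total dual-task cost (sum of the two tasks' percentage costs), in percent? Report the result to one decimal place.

44.4

Primary cost = (32.9 − 29.9) / 32.9 × 100% = 9.1185%.
Secondary cost = (33.4 − 21.6) / 33.4 × 100% = 35.3293%.
Total = 9.1185% + 35.3293% = 44.4478% ≈ 44.4%.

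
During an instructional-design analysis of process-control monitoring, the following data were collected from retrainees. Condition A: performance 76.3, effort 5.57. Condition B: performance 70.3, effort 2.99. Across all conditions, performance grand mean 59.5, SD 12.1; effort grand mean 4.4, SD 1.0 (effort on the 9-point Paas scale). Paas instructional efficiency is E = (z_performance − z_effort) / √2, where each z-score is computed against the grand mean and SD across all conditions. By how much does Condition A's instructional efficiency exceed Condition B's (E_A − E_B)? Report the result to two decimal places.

-1.47

Condition A: z_P = (76.3 − 59.5)/12.1 = 1.3884; z_E = (5.57 − 4.4)/1.0 = 1.1700; E_A = (1.3884 − 1.1700)/√2 = 0.1544.
Condition B: z_P = (70.3 − 59.5)/12.1 = 0.8926; z_E = (2.99 − 4.4)/1.0 = -1.4100; E_B = (0.8926 − (-1.4100))/√2 = 1.6282.
E_A − E_B = 0.1544 − 1.6282 = -1.4738 ≈ -1.47.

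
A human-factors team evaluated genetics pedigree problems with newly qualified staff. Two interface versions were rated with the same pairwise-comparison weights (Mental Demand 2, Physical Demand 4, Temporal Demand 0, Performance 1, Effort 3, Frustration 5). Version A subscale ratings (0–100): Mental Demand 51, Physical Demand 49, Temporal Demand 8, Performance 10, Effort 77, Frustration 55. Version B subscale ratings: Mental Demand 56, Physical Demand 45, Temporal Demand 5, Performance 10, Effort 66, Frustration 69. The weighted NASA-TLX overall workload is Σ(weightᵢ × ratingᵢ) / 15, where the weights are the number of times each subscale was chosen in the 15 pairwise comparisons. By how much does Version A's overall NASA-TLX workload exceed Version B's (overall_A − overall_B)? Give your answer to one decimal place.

-2.1

Version A weighted sum = 2·51 + 4·49 + 0·8 + 1·10 + 3·77 + 5·55 = 102 + 196 + 0 + 10 + 231 + 275 = 814; overall_A = 814/15 = 54.2667.
Version B weighted sum = 2·56 + 4·45 + 0·5 + 1·10 + 3·66 + 5·69 = 112 + 180 + 0 + 10 + 198 + 345 = 845; overall_B = 845/15 = 56.3333.
Difference = 54.2667 − 56.3333 = -2.0666 ≈ -2.1.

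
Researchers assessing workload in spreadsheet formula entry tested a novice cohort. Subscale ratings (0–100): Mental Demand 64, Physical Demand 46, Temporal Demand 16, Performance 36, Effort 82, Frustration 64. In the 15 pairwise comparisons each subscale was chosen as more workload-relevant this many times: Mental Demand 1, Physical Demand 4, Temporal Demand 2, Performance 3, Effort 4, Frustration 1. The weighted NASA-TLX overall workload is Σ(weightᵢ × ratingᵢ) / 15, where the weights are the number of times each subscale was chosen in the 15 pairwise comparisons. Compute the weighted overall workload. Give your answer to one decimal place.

52.0

The tallies are the weights (they sum to 15).
Weighted sum = 1·64 + 4·46 + 2·16 + 3·36 + 4·82 + 1·64
            = 64 + 184 + 32 + 108 + 328 + 64 = 780.
Overall workload = 780 / 15 = 52.0000 ≈ 52.0.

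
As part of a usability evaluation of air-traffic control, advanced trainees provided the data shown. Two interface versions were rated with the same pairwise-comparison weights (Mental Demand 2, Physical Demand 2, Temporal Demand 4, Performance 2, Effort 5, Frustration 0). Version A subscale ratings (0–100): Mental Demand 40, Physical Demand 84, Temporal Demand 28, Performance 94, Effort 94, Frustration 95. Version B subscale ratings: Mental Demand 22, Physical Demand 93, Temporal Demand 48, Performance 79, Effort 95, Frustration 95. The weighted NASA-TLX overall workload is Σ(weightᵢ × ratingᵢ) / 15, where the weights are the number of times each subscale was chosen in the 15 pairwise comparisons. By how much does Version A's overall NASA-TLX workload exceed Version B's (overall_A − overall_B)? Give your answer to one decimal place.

Version A weighted sum = 2·40 + 2·84 + 4·28 + 2·94 + 5·94 + 0·95 = 80 + 168 + 112 + 188 + 470 + 0 = 1018; overall_A = 1018/15 = 67.8667.
Version B weighted sum = 2·22 + 2·93 + 4·48 + 2·79 + 5·95 + 0·95 = 44 + 186 + 192 + 158 + 475 + 0 = 1055; overall_B = 1055/15 = 70.3333.
Difference = 67.8667 − 70.3333 = -2.4666 ≈ -2.5.

-2.5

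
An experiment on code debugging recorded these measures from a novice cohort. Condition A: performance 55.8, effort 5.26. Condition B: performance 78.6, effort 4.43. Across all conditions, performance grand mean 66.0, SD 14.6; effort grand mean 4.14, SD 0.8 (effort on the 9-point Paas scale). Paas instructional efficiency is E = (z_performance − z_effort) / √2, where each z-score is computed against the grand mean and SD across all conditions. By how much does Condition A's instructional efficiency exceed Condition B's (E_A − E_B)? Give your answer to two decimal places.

Condition A: z_P = (55.8 − 66.0)/14.6 = -0.6986; z_E = (5.26 − 4.14)/0.8 = 1.4000; E_A = (-0.6986 − 1.4000)/√2 = -1.4839.
Condition B: z_P = (78.6 − 66.0)/14.6 = 0.8630; z_E = (4.43 − 4.14)/0.8 = 0.3625; E_B = (0.8630 − 0.3625)/√2 = 0.3539.
E_A − E_B = -1.4839 − 0.3539 = -1.8378 ≈ -1.84.

-1.84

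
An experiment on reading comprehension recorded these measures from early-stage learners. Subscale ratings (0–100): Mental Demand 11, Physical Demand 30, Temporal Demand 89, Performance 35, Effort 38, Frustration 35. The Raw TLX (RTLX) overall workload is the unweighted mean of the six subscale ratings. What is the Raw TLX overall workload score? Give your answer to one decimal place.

39.7

Sum of ratings = 11 + 30 + 89 + 35 + 38 + 35 = 238.
RTLX = 238 / 6 = 39.6667 ≈ 39.7.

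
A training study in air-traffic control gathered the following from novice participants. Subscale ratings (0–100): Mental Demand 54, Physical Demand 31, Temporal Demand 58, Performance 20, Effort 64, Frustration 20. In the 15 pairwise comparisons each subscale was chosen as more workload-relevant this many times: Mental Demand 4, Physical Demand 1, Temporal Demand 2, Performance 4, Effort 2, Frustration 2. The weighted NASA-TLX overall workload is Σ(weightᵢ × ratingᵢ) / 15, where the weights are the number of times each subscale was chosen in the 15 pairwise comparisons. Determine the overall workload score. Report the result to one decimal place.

40.7

The tallies are the weights (they sum to 15).
Weighted sum = 4·54 + 1·31 + 2·58 + 4·20 + 2·64 + 2·20
            = 216 + 31 + 116 + 80 + 128 + 40 = 611.
Overall workload = 611 / 15 = 40.7333 ≈ 40.7.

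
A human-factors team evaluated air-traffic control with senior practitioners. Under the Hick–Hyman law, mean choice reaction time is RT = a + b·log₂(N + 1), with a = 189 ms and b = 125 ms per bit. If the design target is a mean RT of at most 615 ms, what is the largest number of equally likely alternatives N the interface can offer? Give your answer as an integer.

9

Set 189 + 125·log₂(N + 1) ≤ 615.
log₂(N + 1) ≤ (615 − 189) / 125 = 3.4080.
N + 1 ≤ 2^3.4080 = 10.6148.
N ≤ 9.6148, so the largest integer N is 9.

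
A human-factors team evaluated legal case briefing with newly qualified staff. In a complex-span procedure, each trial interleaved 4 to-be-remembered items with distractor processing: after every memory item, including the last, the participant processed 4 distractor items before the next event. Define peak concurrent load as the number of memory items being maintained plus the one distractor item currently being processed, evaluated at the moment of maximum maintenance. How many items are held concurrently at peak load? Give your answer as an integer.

Maintenance is greatest during the distractor(s) after memory item 4: all 4 memory items are being held.
One distractor item is concurrently being processed.
Peak concurrent load = 4 + 1 = 5 items.

5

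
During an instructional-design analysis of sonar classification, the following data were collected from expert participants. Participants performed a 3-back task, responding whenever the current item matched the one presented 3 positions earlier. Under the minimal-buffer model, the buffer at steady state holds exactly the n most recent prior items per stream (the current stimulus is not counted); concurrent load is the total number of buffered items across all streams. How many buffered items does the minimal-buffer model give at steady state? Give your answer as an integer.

The buffer holds the 3 most recent prior items.
Steady-state concurrent load = 3 items.

3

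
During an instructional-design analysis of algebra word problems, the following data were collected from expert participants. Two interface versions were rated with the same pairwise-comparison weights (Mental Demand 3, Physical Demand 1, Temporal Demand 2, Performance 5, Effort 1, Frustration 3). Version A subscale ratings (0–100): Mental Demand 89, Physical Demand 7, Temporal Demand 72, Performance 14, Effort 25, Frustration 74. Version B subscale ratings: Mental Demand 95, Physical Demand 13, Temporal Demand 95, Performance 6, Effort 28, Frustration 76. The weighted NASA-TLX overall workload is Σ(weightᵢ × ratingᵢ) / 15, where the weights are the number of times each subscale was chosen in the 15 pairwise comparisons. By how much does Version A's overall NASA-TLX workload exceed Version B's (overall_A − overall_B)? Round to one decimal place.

-2.6

Version A weighted sum = 3·89 + 1·7 + 2·72 + 5·14 + 1·25 + 3·74 = 267 + 7 + 144 + 70 + 25 + 222 = 735; overall_A = 735/15 = 49.0000.
Version B weighted sum = 3·95 + 1·13 + 2·95 + 5·6 + 1·28 + 3·76 = 285 + 13 + 190 + 30 + 28 + 228 = 774; overall_B = 774/15 = 51.6000.
Difference = 49.0000 − 51.6000 = -2.6000 ≈ -2.6.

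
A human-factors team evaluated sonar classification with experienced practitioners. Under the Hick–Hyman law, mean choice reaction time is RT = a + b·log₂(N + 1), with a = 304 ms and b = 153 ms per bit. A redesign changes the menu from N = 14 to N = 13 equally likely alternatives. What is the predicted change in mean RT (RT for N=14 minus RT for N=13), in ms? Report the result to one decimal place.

15.2

RT(14) = 304 + 153·log₂(15) = 304 + 153·3.9069 = 901.7557 ms.
RT(13) = 304 + 153·log₂(14) = 304 + 153·3.8074 = 886.5322 ms.
Difference = 901.7557 − 886.5322 = 15.2235 ≈ 15.2 ms.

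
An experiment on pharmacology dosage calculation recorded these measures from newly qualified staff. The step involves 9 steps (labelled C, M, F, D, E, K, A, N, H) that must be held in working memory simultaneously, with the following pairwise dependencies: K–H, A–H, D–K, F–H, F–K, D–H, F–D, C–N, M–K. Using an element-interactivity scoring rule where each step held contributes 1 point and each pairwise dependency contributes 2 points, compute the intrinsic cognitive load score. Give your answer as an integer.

27

Count of steps held simultaneously: 9.
Count of pairwise dependencies listed: 9.
Element contribution: 9 × 1 = 9.
Interaction contribution: 9 × 2 = 18.
Intrinsic load = 9 + 18 = 27.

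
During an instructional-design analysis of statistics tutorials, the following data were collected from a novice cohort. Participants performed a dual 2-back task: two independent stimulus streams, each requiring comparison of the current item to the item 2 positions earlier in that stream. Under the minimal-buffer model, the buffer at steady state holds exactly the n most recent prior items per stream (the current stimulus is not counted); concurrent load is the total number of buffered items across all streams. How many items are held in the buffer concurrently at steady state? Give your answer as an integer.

Each stream's buffer holds its 2 most recent prior items.
Two independent streams: 2 × 2 = 4 buffered items at steady state.

4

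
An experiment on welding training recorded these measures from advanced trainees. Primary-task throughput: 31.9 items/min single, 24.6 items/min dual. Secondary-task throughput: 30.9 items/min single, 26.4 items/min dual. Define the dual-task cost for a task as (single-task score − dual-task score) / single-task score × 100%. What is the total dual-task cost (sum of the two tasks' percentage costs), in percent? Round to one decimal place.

Primary cost = (31.9 − 24.6) / 31.9 × 100% = 22.8840%.
Secondary cost = (30.9 − 26.4) / 30.9 × 100% = 14.5631%.
Total = 22.8840% + 14.5631% = 37.4471% ≈ 37.4%.

37.4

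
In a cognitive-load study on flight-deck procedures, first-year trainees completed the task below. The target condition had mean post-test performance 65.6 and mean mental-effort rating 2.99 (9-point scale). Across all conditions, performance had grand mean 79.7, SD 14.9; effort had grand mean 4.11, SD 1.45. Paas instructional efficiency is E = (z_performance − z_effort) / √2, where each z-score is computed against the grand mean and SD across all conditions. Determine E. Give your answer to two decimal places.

-0.12

z_performance = (65.6 − 79.7) / 14.9 = -14.1000 / 14.9 = -0.9463.
z_effort = (2.99 − 4.11) / 1.45 = -1.1200 / 1.45 = -0.7724.
z_P − z_E = -0.9463 − (-0.7724) = -0.1739.
E = -0.1739 / √2 = -0.1739 / 1.41421 = -0.1230 ≈ -0.12.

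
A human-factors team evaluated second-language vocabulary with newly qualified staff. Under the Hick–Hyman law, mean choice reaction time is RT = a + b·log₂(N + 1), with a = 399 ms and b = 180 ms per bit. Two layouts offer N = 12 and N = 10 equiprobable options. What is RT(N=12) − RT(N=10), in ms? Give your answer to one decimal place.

43.4

RT(12) = 399 + 180·log₂(13) = 399 + 180·3.7004 = 1065.0720 ms.
RT(10) = 399 + 180·log₂(11) = 399 + 180·3.4594 = 1021.6920 ms.
Difference = 1065.0720 − 1021.6920 = 43.3800 ≈ 43.4 ms.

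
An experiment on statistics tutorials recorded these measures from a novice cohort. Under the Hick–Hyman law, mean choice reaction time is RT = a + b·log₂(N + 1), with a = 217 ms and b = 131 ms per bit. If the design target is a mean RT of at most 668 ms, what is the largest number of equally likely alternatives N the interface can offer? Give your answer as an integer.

9

Set 217 + 131·log₂(N + 1) ≤ 668.
log₂(N + 1) ≤ (668 − 217) / 131 = 3.4427.
N + 1 ≤ 2^3.4427 = 10.8732.
N ≤ 9.8732, so the largest integer N is 9.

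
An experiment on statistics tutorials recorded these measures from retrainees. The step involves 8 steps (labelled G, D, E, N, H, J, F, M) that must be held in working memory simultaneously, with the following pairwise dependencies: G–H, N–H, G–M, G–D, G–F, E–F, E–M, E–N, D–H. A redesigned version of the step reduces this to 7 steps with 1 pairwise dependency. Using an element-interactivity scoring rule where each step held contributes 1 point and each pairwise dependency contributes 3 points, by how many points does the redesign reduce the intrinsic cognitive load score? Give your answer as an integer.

25

Original: 8 × 1 + 9 × 3 = 8 + 27 = 35.
Redesigned: 7 × 1 + 1 × 3 = 7 + 3 = 10.
Reduction = 35 − 10 = 25.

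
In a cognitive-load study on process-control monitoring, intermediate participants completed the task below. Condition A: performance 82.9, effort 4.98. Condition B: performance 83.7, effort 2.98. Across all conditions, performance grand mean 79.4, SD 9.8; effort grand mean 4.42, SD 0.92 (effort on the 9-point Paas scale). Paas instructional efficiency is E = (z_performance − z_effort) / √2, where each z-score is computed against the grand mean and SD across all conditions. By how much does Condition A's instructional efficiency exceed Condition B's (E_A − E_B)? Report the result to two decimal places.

Condition A: z_P = (82.9 − 79.4)/9.8 = 0.3571; z_E = (4.98 − 4.42)/0.92 = 0.6087; E_A = (0.3571 − 0.6087)/√2 = -0.1779.
Condition B: z_P = (83.7 − 79.4)/9.8 = 0.4388; z_E = (2.98 − 4.42)/0.92 = -1.5652; E_B = (0.4388 − (-1.5652))/√2 = 1.4170.
E_A − E_B = -0.1779 − 1.4170 = -1.5949 ≈ -1.59.

-1.59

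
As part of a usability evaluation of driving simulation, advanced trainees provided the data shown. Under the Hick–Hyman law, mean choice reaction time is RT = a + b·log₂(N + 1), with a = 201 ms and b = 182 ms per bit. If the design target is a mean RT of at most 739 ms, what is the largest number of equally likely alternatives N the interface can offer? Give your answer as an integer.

Set 201 + 182·log₂(N + 1) ≤ 739.
log₂(N + 1) ≤ (739 − 201) / 182 = 2.9560.
N + 1 ≤ 2^2.9560 = 7.7597.
N ≤ 6.7597, so the largest integer N is 6.

6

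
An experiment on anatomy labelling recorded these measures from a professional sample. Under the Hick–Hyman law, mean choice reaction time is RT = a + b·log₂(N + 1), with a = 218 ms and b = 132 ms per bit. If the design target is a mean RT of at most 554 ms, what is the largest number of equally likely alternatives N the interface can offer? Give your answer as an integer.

Set 218 + 132·log₂(N + 1) ≤ 554.
log₂(N + 1) ≤ (554 − 218) / 132 = 2.5455.
N + 1 ≤ 2^2.5455 = 5.8381.
N ≤ 4.8381, so the largest integer N is 4.

4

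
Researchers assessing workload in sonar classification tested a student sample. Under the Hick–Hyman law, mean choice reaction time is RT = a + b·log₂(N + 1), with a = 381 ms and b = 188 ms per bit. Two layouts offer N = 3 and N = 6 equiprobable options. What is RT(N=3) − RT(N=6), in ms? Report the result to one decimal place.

-151.8

RT(3) = 381 + 188·log₂(4) = 381 + 188·2.0000 = 757.0000 ms.
RT(6) = 381 + 188·log₂(7) = 381 + 188·2.8074 = 908.7912 ms.
Difference = 757.0000 − 908.7912 = -151.7912 ≈ -151.8 ms.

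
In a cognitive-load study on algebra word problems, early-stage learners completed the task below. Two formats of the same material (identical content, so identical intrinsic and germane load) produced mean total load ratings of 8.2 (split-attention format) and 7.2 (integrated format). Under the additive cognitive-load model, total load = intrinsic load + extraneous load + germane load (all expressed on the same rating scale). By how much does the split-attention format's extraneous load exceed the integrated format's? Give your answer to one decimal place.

1.0

Intrinsic and germane load are equal across formats, so the difference in total load equals the difference in extraneous load.
Extraneous-load difference = 8.2 − 7.2 = 1.0.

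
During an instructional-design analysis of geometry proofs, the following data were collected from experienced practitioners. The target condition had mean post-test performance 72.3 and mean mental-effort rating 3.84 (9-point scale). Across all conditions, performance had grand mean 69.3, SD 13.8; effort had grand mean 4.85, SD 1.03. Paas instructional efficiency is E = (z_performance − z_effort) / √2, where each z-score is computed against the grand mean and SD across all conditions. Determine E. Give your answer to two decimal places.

0.85

z_performance = (72.3 − 69.3) / 13.8 = 3.0000 / 13.8 = 0.2174.
z_effort = (3.84 − 4.85) / 1.03 = -1.0100 / 1.03 = -0.9806.
z_P − z_E = 0.2174 − (-0.9806) = 1.1980.
E = 1.1980 / √2 = 1.1980 / 1.41421 = 0.8471 ≈ 0.85.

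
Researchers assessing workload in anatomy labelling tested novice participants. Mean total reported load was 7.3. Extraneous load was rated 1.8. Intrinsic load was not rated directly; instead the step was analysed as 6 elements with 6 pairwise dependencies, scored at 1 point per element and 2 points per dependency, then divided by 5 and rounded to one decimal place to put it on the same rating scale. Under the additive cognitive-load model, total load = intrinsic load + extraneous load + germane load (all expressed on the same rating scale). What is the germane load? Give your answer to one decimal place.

Intrinsic (element-interactivity): (6 × 1 + 6 × 2) / 5 = 18 / 5 = 3.6000 → 3.6.
germane load = total − intrinsic − extraneous
             = 7.3 − 3.6 − 1.8 = 1.9.

1.9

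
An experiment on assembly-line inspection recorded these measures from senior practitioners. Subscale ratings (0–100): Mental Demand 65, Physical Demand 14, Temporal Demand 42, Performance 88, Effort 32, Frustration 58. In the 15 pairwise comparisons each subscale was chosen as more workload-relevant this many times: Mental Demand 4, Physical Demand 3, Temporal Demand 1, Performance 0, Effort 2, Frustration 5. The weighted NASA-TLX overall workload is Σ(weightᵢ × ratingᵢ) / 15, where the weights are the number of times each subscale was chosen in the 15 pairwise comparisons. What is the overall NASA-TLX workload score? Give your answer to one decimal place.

46.5

The tallies are the weights (they sum to 15).
Weighted sum = 4·65 + 3·14 + 1·42 + 0·88 + 2·32 + 5·58
            = 260 + 42 + 42 + 0 + 64 + 290 = 698.
Overall workload = 698 / 15 = 46.5333 ≈ 46.5.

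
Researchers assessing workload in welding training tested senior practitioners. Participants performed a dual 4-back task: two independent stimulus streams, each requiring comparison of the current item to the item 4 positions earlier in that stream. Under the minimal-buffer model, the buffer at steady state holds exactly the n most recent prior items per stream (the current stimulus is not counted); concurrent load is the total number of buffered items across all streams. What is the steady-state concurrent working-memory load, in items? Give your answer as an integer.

Each stream's buffer holds its 4 most recent prior items.
Two independent streams: 2 × 4 = 8 buffered items at steady state.

8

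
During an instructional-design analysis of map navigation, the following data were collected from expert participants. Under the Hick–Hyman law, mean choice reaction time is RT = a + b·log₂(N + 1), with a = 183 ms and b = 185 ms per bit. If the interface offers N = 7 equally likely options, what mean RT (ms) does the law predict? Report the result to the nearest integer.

log₂(7 + 1) = log₂(8) = 3.0000.
RT = 183 + 185 × 3.0000 = 183 + 555.0000 = 738.0000 ms.
≈ 738 ms.

738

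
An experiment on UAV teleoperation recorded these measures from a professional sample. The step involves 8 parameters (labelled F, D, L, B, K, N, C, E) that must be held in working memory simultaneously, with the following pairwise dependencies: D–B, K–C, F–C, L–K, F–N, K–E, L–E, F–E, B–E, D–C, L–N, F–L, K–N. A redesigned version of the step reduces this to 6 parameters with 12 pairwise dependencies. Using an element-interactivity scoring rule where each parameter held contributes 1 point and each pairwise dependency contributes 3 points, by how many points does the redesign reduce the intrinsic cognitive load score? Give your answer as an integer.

Original: 8 × 1 + 13 × 3 = 8 + 39 = 47.
Redesigned: 6 × 1 + 12 × 3 = 6 + 36 = 42.
Reduction = 47 − 42 = 5.

5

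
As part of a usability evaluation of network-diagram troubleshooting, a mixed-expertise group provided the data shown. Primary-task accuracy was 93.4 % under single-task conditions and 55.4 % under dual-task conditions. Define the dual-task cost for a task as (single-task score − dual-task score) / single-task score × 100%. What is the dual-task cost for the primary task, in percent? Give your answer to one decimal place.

40.7

Cost = (93.4 − 55.4) / 93.4 × 100%
     = 38.0000 / 93.4 × 100% = 40.6852%.
≈ 40.7%.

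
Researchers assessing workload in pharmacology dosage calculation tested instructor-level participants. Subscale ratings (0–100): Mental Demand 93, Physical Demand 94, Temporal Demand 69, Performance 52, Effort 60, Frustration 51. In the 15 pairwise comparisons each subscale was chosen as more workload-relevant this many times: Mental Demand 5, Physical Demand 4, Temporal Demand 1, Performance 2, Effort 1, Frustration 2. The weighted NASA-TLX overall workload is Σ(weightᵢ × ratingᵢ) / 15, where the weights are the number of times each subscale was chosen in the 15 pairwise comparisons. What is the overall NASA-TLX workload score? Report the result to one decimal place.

The tallies are the weights (they sum to 15).
Weighted sum = 5·93 + 4·94 + 1·69 + 2·52 + 1·60 + 2·51
            = 465 + 376 + 69 + 104 + 60 + 102 = 1176.
Overall workload = 1176 / 15 = 78.4000 ≈ 78.4.

78.4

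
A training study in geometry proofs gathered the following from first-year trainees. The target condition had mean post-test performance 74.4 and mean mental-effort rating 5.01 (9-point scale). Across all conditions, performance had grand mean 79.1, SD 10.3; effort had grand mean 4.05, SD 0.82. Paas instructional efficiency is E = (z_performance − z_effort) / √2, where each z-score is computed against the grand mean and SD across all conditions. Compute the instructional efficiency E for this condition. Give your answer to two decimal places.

-1.15

z_performance = (74.4 − 79.1) / 10.3 = -4.7000 / 10.3 = -0.4563.
z_effort = (5.01 − 4.05) / 0.82 = 0.9600 / 0.82 = 1.1707.
z_P − z_E = -0.4563 − 1.1707 = -1.6270.
E = -1.6270 / √2 = -1.6270 / 1.41421 = -1.1505 ≈ -1.15.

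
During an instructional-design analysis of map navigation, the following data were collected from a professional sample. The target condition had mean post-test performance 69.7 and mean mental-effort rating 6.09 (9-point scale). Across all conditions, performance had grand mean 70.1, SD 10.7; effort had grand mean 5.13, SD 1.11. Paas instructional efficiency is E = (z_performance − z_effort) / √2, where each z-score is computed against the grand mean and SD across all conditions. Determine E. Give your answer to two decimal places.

-0.64

z_performance = (69.7 − 70.1) / 10.7 = -0.4000 / 10.7 = -0.0374.
z_effort = (6.09 − 5.13) / 1.11 = 0.9600 / 1.11 = 0.8649.
z_P − z_E = -0.0374 − 0.8649 = -0.9023.
E = -0.9023 / √2 = -0.9023 / 1.41421 = -0.6380 ≈ -0.64.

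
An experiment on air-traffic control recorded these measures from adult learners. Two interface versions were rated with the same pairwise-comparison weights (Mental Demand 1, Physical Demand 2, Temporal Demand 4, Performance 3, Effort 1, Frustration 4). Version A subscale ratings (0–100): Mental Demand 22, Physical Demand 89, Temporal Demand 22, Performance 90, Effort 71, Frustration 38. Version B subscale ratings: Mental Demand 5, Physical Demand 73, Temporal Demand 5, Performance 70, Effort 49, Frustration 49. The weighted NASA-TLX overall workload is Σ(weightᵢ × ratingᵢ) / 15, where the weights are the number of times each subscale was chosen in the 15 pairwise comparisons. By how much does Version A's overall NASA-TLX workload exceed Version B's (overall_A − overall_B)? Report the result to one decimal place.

Version A weighted sum = 1·22 + 2·89 + 4·22 + 3·90 + 1·71 + 4·38 = 22 + 178 + 88 + 270 + 71 + 152 = 781; overall_A = 781/15 = 52.0667.
Version B weighted sum = 1·5 + 2·73 + 4·5 + 3·70 + 1·49 + 4·49 = 5 + 146 + 20 + 210 + 49 + 196 = 626; overall_B = 626/15 = 41.7333.
Difference = 52.0667 − 41.7333 = 10.3334 ≈ 10.3.

10.3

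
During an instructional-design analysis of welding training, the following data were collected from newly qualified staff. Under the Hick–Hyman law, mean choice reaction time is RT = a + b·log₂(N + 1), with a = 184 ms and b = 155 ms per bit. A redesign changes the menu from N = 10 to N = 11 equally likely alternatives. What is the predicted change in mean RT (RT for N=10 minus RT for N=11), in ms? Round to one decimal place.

-19.5

RT(10) = 184 + 155·log₂(11) = 184 + 155·3.4594 = 720.2070 ms.
RT(11) = 184 + 155·log₂(12) = 184 + 155·3.5850 = 739.6750 ms.
Difference = 720.2070 − 739.6750 = -19.4680 ≈ -19.5 ms.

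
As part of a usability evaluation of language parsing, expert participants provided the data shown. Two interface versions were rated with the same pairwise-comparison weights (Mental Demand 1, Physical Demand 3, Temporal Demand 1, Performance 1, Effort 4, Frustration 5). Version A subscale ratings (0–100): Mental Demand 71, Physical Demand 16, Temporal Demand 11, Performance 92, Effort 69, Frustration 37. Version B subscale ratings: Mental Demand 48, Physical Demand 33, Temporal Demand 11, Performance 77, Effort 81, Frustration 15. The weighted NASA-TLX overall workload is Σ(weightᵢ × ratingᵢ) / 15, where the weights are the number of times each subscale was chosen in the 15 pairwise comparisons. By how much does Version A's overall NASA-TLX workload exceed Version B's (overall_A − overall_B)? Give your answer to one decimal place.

3.3

Version A weighted sum = 1·71 + 3·16 + 1·11 + 1·92 + 4·69 + 5·37 = 71 + 48 + 11 + 92 + 276 + 185 = 683; overall_A = 683/15 = 45.5333.
Version B weighted sum = 1·48 + 3·33 + 1·11 + 1·77 + 4·81 + 5·15 = 48 + 99 + 11 + 77 + 324 + 75 = 634; overall_B = 634/15 = 42.2667.
Difference = 45.5333 − 42.2667 = 3.2666 ≈ 3.3.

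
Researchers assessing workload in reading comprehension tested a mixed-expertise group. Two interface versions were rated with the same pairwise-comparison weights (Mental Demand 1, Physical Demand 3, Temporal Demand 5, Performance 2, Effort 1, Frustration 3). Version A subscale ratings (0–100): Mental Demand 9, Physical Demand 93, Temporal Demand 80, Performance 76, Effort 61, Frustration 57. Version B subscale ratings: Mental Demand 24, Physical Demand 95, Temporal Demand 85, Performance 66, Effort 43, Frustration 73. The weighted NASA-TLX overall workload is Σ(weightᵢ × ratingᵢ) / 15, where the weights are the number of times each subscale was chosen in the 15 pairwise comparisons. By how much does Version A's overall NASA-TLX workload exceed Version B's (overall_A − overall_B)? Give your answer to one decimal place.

-3.7

Version A weighted sum = 1·9 + 3·93 + 5·80 + 2·76 + 1·61 + 3·57 = 9 + 279 + 400 + 152 + 61 + 171 = 1072; overall_A = 1072/15 = 71.4667.
Version B weighted sum = 1·24 + 3·95 + 5·85 + 2·66 + 1·43 + 3·73 = 24 + 285 + 425 + 132 + 43 + 219 = 1128; overall_B = 1128/15 = 75.2000.
Difference = 71.4667 − 75.2000 = -3.7333 ≈ -3.7.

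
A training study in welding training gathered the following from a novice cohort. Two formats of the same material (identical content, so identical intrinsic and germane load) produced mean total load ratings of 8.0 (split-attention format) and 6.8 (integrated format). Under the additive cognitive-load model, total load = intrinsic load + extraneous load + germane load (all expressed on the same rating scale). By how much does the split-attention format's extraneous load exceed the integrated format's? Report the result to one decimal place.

Intrinsic and germane load are equal across formats, so the difference in total load equals the difference in extraneous load.
Extraneous-load difference = 8.0 − 6.8 = 1.2.

1.2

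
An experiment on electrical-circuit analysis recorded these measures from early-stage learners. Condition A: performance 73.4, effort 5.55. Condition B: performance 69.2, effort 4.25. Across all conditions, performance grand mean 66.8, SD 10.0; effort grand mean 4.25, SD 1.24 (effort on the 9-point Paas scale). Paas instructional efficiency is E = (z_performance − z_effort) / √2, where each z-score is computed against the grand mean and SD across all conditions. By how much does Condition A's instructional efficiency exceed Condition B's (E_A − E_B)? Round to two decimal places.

Condition A: z_P = (73.4 − 66.8)/10.0 = 0.6600; z_E = (5.55 − 4.25)/1.24 = 1.0484; E_A = (0.6600 − 1.0484)/√2 = -0.2746.
Condition B: z_P = (69.2 − 66.8)/10.0 = 0.2400; z_E = (4.25 − 4.25)/1.24 = 0.0000; E_B = (0.2400 − 0.0000)/√2 = 0.1697.
E_A − E_B = -0.2746 − 0.1697 = -0.4443 ≈ -0.44.

-0.44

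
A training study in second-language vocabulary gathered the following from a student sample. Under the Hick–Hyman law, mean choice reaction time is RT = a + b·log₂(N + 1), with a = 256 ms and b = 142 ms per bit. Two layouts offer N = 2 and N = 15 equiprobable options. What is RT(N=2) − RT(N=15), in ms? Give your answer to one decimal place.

RT(2) = 256 + 142·log₂(3) = 256 + 142·1.5850 = 481.0700 ms.
RT(15) = 256 + 142·log₂(16) = 256 + 142·4.0000 = 824.0000 ms.
Difference = 481.0700 − 824.0000 = -342.9300 ≈ -342.9 ms.

-342.9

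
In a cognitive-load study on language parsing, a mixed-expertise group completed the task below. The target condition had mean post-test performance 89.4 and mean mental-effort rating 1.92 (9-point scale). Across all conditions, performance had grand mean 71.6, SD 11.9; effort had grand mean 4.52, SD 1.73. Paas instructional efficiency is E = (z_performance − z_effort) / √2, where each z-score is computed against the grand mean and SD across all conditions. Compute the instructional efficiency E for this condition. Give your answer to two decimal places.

2.12

z_performance = (89.4 − 71.6) / 11.9 = 17.8000 / 11.9 = 1.4958.
z_effort = (1.92 − 4.52) / 1.73 = -2.6000 / 1.73 = -1.5029.
z_P − z_E = 1.4958 − (-1.5029) = 2.9987.
E = 2.9987 / √2 = 2.9987 / 1.41421 = 2.1204 ≈ 2.12.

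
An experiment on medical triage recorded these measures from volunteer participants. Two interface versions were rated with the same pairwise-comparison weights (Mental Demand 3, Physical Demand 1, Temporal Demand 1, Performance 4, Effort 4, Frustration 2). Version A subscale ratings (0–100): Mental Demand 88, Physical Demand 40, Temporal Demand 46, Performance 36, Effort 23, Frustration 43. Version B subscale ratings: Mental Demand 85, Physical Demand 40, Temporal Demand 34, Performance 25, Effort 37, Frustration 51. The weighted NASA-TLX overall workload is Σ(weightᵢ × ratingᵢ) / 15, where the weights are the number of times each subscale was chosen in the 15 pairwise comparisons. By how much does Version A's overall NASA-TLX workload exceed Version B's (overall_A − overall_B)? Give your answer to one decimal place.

-0.5

Version A weighted sum = 3·88 + 1·40 + 1·46 + 4·36 + 4·23 + 2·43 = 264 + 40 + 46 + 144 + 92 + 86 = 672; overall_A = 672/15 = 44.8000.
Version B weighted sum = 3·85 + 1·40 + 1·34 + 4·25 + 4·37 + 2·51 = 255 + 40 + 34 + 100 + 148 + 102 = 679; overall_B = 679/15 = 45.2667.
Difference = 44.8000 − 45.2667 = -0.4667 ≈ -0.5.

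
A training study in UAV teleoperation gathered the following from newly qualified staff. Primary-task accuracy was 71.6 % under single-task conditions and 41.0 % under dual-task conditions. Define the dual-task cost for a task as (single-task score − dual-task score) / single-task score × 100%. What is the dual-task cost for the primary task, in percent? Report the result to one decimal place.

42.7

Cost = (71.6 − 41.0) / 71.6 × 100%
     = 30.6000 / 71.6 × 100% = 42.7374%.
≈ 42.7%.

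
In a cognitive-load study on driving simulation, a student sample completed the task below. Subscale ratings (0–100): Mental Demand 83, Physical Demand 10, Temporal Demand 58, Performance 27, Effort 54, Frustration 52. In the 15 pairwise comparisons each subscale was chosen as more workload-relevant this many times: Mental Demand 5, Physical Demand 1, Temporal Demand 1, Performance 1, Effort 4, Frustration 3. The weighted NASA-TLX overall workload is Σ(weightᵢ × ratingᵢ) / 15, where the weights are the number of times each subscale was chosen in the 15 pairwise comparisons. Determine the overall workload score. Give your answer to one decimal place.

The tallies are the weights (they sum to 15).
Weighted sum = 5·83 + 1·10 + 1·58 + 1·27 + 4·54 + 3·52
            = 415 + 10 + 58 + 27 + 216 + 156 = 882.
Overall workload = 882 / 15 = 58.8000 ≈ 58.8.

58.8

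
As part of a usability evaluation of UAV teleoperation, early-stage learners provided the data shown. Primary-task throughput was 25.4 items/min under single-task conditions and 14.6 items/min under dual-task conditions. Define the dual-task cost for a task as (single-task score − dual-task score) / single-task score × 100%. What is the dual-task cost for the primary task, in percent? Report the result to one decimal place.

42.5

Cost = (25.4 − 14.6) / 25.4 × 100%
     = 10.8000 / 25.4 × 100% = 42.5197%.
≈ 42.5%.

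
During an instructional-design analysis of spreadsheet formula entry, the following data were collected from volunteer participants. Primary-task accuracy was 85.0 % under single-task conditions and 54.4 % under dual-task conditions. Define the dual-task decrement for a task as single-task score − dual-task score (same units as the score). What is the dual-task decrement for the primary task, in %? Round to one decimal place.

Decrement = 85.0 − 54.4 = 30.6000 % ≈ 30.6 %.

30.6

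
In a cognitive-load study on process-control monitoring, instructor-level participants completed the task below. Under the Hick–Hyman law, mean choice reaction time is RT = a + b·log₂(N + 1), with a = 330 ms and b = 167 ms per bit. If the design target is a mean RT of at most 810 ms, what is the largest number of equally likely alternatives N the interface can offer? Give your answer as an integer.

6

Set 330 + 167·log₂(N + 1) ≤ 810.
log₂(N + 1) ≤ (810 − 330) / 167 = 2.8743.
N + 1 ≤ 2^2.8743 = 7.3325.
N ≤ 6.3325, so the largest integer N is 6.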